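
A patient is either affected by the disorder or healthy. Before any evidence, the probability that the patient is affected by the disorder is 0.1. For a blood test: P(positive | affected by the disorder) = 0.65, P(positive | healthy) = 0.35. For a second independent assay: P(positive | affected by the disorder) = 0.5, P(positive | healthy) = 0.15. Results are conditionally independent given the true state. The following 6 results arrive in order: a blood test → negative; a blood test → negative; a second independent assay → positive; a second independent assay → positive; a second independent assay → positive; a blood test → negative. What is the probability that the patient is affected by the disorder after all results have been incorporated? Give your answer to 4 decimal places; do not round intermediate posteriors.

After a blood test='negative': P(affected) = 0.35·0.1000 / (0.35·0.1000 + 0.65·0.9000) ≈ 0.0565
After a blood test='negative': P(affected) = 0.35·0.0565 / (0.35·0.0565 + 0.65·0.9435) ≈ 0.0312
After a second independent assay='positive': P(affected) = 0.5·0.0312 / (0.5·0.0312 + 0.15·0.9688) ≈ 0.0970
After a second independent assay='positive': P(affected) = 0.5·0.0970 / (0.5·0.0970 + 0.15·0.9030) ≈ 0.2636
After a second independent assay='positive': P(affected) = 0.5·0.2636 / (0.5·0.2636 + 0.15·0.7364) ≈ 0.5440
After a blood test='negative': P(affected) = 0.35·0.5440 / (0.35·0.5440 + 0.65·0.4560) ≈ 0.3912

0.3912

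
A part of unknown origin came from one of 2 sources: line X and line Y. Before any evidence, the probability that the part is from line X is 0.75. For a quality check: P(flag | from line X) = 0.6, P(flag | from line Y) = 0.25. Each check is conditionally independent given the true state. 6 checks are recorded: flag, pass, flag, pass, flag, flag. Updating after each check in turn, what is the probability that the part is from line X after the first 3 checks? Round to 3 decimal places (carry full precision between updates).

0.902

Apply Bayes' rule sequentially, carrying P(line X) forward.
After 'flag': P(line X) = 0.6·0.7500 / (0.6·0.7500 + 0.25·0.2500) ≈ 0.8780
After 'pass': P(line X) = 0.4·0.8780 / (0.4·0.8780 + 0.75·0.1220) ≈ 0.7934
After 'flag': P(line X) = 0.6·0.7934 / (0.6·0.7934 + 0.25·0.2066) ≈ 0.9021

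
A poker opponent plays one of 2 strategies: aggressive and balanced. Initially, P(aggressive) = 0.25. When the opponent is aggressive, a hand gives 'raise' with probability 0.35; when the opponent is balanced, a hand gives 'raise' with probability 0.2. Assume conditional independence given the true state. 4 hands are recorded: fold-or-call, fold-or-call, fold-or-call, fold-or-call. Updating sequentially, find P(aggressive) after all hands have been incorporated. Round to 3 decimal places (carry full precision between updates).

0.127

Each posterior becomes the prior for the next update.
After 'fold-or-call': P(aggressive) = 0.65·0.2500 / (0.65·0.2500 + 0.8·0.7500) ≈ 0.2131
After 'fold-or-call': P(aggressive) = 0.65·0.2131 / (0.65·0.2131 + 0.8·0.7869) ≈ 0.1804
After 'fold-or-call': P(aggressive) = 0.65·0.1804 / (0.65·0.1804 + 0.8·0.8196) ≈ 0.1517
After 'fold-or-call': P(aggressive) = 0.65·0.1517 / (0.65·0.1517 + 0.8·0.8483) ≈ 0.1268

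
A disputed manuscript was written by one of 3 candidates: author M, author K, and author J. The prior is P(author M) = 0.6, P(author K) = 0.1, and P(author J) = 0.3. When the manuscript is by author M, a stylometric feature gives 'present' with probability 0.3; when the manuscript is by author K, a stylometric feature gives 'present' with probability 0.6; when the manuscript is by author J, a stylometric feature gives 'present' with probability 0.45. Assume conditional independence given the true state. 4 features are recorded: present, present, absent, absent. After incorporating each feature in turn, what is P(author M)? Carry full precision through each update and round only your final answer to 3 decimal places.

After 'present': normaliser = 0.3·0.6000 + 0.6·0.1000 + 0.45·0.3000; P(author M) ≈ 0.4800, P(author K) ≈ 0.1600, P(author J) ≈ 0.3600
After 'present': normaliser = 0.3·0.4800 + 0.6·0.1600 + 0.45·0.3600; P(author M) ≈ 0.3582, P(author K) ≈ 0.2388, P(author J) ≈ 0.4030
After 'absent': normaliser = 0.7·0.3582 + 0.4·0.2388 + 0.55·0.4030; P(author M) ≈ 0.4415, P(author K) ≈ 0.1682, P(author J) ≈ 0.3903
After 'absent': normaliser = 0.7·0.4415 + 0.4·0.1682 + 0.55·0.3903; P(author M) ≈ 0.5230, P(author K) ≈ 0.1138, P(author J) ≈ 0.3632

0.523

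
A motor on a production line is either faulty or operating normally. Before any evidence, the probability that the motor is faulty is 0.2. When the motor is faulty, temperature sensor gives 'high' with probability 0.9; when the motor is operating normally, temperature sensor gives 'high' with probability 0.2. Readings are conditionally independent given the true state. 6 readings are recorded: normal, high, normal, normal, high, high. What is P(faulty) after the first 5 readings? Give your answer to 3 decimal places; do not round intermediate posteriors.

After 'normal': P(faulty) = 0.1·0.2000 / (0.1·0.2000 + 0.8·0.8000) ≈ 0.0303
After 'high': P(faulty) = 0.9·0.0303 / (0.9·0.0303 + 0.2·0.9697) ≈ 0.1233
After 'normal': P(faulty) = 0.1·0.1233 / (0.1·0.1233 + 0.8·0.8767) ≈ 0.0173
After 'normal': P(faulty) = 0.1·0.0173 / (0.1·0.0173 + 0.8·0.9827) ≈ 0.0022
After 'high': P(faulty) = 0.9·0.0022 / (0.9·0.0022 + 0.2·0.9978) ≈ 0.0098

0.010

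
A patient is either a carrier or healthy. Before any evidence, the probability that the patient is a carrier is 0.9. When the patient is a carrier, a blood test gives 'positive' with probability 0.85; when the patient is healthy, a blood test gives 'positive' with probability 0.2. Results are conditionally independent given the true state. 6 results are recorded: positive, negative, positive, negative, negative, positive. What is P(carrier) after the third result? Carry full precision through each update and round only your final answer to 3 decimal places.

0.968

Each posterior becomes the prior for the next update.
After 'positive': P(carrier) = 0.85·0.9000 / (0.85·0.9000 + 0.2·0.1000) ≈ 0.9745
After 'negative': P(carrier) = 0.15·0.9745 / (0.15·0.9745 + 0.8·0.0255) ≈ 0.8776
After 'positive': P(carrier) = 0.85·0.8776 / (0.85·0.8776 + 0.2·0.1224) ≈ 0.9682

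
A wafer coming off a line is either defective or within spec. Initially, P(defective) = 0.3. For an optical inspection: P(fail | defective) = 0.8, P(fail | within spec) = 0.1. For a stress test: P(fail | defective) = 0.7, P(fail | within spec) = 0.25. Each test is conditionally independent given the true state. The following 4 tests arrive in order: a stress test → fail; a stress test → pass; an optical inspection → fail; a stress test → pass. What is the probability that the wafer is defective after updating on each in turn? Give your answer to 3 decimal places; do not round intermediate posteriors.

After a stress test='fail': P(defective) = 0.7·0.3000 / (0.7·0.3000 + 0.25·0.7000) ≈ 0.5455
After a stress test='pass': P(defective) = 0.3·0.5455 / (0.3·0.5455 + 0.75·0.4545) ≈ 0.3243
After an optical inspection='fail': P(defective) = 0.8·0.3243 / (0.8·0.3243 + 0.1·0.6757) ≈ 0.7934
After a stress test='pass': P(defective) = 0.3·0.7934 / (0.3·0.7934 + 0.75·0.2066) ≈ 0.6057

0.606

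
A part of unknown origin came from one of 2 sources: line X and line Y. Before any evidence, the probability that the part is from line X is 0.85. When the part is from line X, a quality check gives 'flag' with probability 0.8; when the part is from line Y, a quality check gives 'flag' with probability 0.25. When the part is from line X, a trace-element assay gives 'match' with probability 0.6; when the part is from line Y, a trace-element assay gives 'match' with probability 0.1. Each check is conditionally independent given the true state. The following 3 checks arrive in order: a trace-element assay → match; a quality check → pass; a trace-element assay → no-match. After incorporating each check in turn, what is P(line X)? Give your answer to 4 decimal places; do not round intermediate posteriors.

After a trace-element assay='match': P(line X) = 0.6·0.8500 / (0.6·0.8500 + 0.1·0.1500) ≈ 0.9714
After a quality check='pass': P(line X) = 0.2·0.9714 / (0.2·0.9714 + 0.75·0.0286) ≈ 0.9007
After a trace-element assay='no-match': P(line X) = 0.4·0.9007 / (0.4·0.9007 + 0.9·0.0993) ≈ 0.8012

0.8012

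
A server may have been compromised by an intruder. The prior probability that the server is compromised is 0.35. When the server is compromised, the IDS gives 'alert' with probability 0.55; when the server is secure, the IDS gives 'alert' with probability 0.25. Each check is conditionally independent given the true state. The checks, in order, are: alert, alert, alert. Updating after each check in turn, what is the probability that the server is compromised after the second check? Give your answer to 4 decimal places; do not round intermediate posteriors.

After 'alert': P(compromised) = 0.55·0.3500 / (0.55·0.3500 + 0.25·0.6500) ≈ 0.5423
After 'alert': P(compromised) = 0.55·0.5423 / (0.55·0.5423 + 0.25·0.4577) ≈ 0.7227

0.7227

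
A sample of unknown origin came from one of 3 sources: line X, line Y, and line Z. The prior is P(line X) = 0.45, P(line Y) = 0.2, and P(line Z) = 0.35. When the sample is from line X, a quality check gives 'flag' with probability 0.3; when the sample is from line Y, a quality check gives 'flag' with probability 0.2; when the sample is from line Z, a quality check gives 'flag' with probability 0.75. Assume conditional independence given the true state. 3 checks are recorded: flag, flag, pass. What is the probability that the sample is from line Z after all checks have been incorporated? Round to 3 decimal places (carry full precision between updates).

0.586

After 'flag': normaliser = 0.3·0.4500 + 0.2·0.2000 + 0.75·0.3500; P(line X) ≈ 0.3086, P(line Y) ≈ 0.0914, P(line Z) ≈ 0.6000
After 'flag': normaliser = 0.3·0.3086 + 0.2·0.0914 + 0.75·0.6000; P(line X) ≈ 0.1651, P(line Y) ≈ 0.0326, P(line Z) ≈ 0.8023
After 'pass': normaliser = 0.7·0.1651 + 0.8·0.0326 + 0.25·0.8023; P(line X) ≈ 0.3376, P(line Y) ≈ 0.0762, P(line Z) ≈ 0.5862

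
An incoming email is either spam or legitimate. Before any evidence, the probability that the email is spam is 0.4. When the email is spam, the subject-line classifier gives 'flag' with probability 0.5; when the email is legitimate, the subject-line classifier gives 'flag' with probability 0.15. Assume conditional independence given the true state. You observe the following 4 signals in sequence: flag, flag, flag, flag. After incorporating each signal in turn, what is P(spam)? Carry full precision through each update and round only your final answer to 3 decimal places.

Apply Bayes' rule sequentially, carrying P(spam) forward.
After 'flag': P(spam) = 0.5·0.4000 / (0.5·0.4000 + 0.15·0.6000) ≈ 0.6897
After 'flag': P(spam) = 0.5·0.6897 / (0.5·0.6897 + 0.15·0.3103) ≈ 0.8811
After 'flag': P(spam) = 0.5·0.8811 / (0.5·0.8811 + 0.15·0.1189) ≈ 0.9611
After 'flag': P(spam) = 0.5·0.9611 / (0.5·0.9611 + 0.15·0.0389) ≈ 0.9880

0.988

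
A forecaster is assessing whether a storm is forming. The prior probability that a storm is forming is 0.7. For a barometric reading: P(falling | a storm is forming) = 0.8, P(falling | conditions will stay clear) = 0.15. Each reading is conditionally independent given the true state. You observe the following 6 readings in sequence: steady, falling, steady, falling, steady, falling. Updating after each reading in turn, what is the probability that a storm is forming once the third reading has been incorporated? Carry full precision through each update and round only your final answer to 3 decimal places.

Apply Bayes' rule sequentially, carrying P(storm) forward.
After 'steady': P(storm) = 0.2·0.7000 / (0.2·0.7000 + 0.85·0.3000) ≈ 0.3544
After 'falling': P(storm) = 0.8·0.3544 / (0.8·0.3544 + 0.15·0.6456) ≈ 0.7454
After 'steady': P(storm) = 0.2·0.7454 / (0.2·0.7454 + 0.85·0.2546) ≈ 0.4079

0.408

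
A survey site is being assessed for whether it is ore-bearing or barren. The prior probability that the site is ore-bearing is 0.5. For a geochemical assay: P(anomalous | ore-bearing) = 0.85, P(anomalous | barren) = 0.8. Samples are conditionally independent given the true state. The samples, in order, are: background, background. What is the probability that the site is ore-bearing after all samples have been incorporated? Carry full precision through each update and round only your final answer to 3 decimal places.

After 'background': P(ore) = 0.15·0.5000 / (0.15·0.5000 + 0.2·0.5000) ≈ 0.4286
After 'background': P(ore) = 0.15·0.4286 / (0.15·0.4286 + 0.2·0.5714) ≈ 0.3600

0.360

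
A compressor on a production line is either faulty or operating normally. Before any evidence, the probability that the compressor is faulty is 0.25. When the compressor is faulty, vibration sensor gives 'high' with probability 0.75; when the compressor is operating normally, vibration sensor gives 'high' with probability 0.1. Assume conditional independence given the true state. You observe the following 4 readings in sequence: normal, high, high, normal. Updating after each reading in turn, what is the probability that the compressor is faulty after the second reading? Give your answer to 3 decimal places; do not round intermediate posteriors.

0.410

Each posterior becomes the prior for the next update.
After 'normal': P(faulty) = 0.25·0.2500 / (0.25·0.2500 + 0.9·0.7500) ≈ 0.0847
After 'high': P(faulty) = 0.75·0.0847 / (0.75·0.0847 + 0.1·0.9153) ≈ 0.4098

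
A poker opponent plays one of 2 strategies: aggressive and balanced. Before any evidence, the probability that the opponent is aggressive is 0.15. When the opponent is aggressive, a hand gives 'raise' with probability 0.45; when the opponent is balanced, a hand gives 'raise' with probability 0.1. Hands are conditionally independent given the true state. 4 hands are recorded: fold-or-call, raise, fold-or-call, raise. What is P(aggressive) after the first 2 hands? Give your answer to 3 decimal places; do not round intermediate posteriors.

0.327

Each posterior becomes the prior for the next update.
After 'fold-or-call': P(aggressive) = 0.55·0.1500 / (0.55·0.1500 + 0.9·0.8500) ≈ 0.0973
After 'raise': P(aggressive) = 0.45·0.0973 / (0.45·0.0973 + 0.1·0.9027) ≈ 0.3267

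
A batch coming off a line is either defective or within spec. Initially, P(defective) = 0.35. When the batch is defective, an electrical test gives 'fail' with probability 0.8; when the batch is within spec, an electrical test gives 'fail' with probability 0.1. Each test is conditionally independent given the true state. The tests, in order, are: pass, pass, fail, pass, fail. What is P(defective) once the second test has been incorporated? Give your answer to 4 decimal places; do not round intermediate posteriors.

After 'pass': P(defective) = 0.2·0.3500 / (0.2·0.3500 + 0.9·0.6500) ≈ 0.1069
After 'pass': P(defective) = 0.2·0.1069 / (0.2·0.1069 + 0.9·0.8931) ≈ 0.0259

0.0259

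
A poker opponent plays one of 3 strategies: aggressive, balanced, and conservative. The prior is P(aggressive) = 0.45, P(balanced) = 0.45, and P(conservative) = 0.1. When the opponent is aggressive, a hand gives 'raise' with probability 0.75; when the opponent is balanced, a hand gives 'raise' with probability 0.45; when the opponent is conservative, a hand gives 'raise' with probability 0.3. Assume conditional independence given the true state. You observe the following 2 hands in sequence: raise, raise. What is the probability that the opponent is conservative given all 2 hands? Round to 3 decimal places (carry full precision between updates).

After 'raise': normaliser = 0.75·0.4500 + 0.45·0.4500 + 0.3·0.1000; P(aggressive) ≈ 0.5921, P(balanced) ≈ 0.3553, P(conservative) ≈ 0.0526
After 'raise': normaliser = 0.75·0.5921 + 0.45·0.3553 + 0.3·0.0526; P(aggressive) ≈ 0.7166, P(balanced) ≈ 0.2580, P(conservative) ≈ 0.0255

0.025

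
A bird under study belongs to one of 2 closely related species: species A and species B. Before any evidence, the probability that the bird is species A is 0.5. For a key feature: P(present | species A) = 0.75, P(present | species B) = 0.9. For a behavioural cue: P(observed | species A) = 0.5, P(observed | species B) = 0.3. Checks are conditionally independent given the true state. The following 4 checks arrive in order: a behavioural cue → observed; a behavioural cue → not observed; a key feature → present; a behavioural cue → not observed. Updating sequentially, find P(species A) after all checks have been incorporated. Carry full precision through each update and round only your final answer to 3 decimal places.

After a behavioural cue='observed': P(species A) = 0.5·0.5000 / (0.5·0.5000 + 0.3·0.5000) ≈ 0.6250
After a behavioural cue='not observed': P(species A) = 0.5·0.6250 / (0.5·0.6250 + 0.7·0.3750) ≈ 0.5435
After a key feature='present': P(species A) = 0.75·0.5435 / (0.75·0.5435 + 0.9·0.4565) ≈ 0.4980
After a behavioural cue='not observed': P(species A) = 0.5·0.4980 / (0.5·0.4980 + 0.7·0.5020) ≈ 0.4147

0.415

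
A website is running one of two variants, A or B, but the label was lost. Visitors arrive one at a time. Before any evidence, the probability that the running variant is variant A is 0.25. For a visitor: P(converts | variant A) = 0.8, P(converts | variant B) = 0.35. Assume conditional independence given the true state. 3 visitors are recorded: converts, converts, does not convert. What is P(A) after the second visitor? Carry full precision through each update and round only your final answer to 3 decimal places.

After 'converts': P(A) = 0.8·0.2500 / (0.8·0.2500 + 0.35·0.7500) ≈ 0.4324
After 'converts': P(A) = 0.8·0.4324 / (0.8·0.4324 + 0.35·0.5676) ≈ 0.6352

0.635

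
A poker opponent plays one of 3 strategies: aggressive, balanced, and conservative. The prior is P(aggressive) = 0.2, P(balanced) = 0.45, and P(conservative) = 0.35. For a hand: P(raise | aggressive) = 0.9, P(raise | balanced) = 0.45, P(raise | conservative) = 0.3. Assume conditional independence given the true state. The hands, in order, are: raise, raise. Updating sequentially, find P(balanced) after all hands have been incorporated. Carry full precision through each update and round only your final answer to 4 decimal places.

0.3202

After 'raise': normaliser = 0.9·0.2000 + 0.45·0.4500 + 0.3·0.3500; P(aggressive) ≈ 0.3692, P(balanced) ≈ 0.4154, P(conservative) ≈ 0.2154
After 'raise': normaliser = 0.9·0.3692 + 0.45·0.4154 + 0.3·0.2154; P(aggressive) ≈ 0.5692, P(balanced) ≈ 0.3202, P(conservative) ≈ 0.1107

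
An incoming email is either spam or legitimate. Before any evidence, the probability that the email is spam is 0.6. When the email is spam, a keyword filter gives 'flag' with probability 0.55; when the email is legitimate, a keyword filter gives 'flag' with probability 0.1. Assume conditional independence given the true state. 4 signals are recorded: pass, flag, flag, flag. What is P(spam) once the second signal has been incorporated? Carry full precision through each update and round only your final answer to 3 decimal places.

After 'pass': P(spam) = 0.45·0.6000 / (0.45·0.6000 + 0.9·0.4000) ≈ 0.4286
After 'flag': P(spam) = 0.55·0.4286 / (0.55·0.4286 + 0.1·0.5714) ≈ 0.8049

0.805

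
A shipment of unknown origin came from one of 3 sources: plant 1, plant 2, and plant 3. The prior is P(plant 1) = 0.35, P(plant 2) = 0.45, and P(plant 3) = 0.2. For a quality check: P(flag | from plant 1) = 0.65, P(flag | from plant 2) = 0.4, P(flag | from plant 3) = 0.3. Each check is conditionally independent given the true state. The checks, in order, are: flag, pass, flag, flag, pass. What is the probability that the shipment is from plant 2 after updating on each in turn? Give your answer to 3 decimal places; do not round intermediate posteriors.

After 'flag': normaliser = 0.65·0.3500 + 0.4·0.4500 + 0.3·0.2000; P(plant 1) ≈ 0.4866, P(plant 2) ≈ 0.3850, P(plant 3) ≈ 0.1283
After 'pass': normaliser = 0.35·0.4866 + 0.6·0.3850 + 0.7·0.1283; P(plant 1) ≈ 0.3468, P(plant 2) ≈ 0.4703, P(plant 3) ≈ 0.1829
After 'flag': normaliser = 0.65·0.3468 + 0.4·0.4703 + 0.3·0.1829; P(plant 1) ≈ 0.4812, P(plant 2) ≈ 0.4017, P(plant 3) ≈ 0.1171
After 'flag': normaliser = 0.65·0.4812 + 0.4·0.4017 + 0.3·0.1171; P(plant 1) ≈ 0.6150, P(plant 2) ≈ 0.3159, P(plant 3) ≈ 0.0691
After 'pass': normaliser = 0.35·0.6150 + 0.6·0.3159 + 0.7·0.0691; P(plant 1) ≈ 0.4750, P(plant 2) ≈ 0.4183, P(plant 3) ≈ 0.1067

0.418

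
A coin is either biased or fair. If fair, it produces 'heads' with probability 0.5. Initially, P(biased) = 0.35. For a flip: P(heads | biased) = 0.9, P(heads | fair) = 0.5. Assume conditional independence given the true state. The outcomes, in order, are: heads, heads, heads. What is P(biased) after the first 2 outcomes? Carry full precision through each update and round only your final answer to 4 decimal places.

0.6357

After 'heads': P(biased) = 0.9·0.3500 / (0.9·0.3500 + 0.5·0.6500) ≈ 0.4922
After 'heads': P(biased) = 0.9·0.4922 / (0.9·0.4922 + 0.5·0.5078) ≈ 0.6357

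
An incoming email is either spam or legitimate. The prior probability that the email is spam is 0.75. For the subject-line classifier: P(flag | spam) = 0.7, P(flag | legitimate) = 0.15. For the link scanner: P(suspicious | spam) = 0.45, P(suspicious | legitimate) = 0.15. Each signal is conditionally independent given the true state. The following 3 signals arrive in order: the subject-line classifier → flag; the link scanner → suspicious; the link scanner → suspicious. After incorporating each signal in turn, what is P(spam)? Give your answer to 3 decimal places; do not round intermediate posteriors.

After the subject-line classifier='flag': P(spam) = 0.7·0.7500 / (0.7·0.7500 + 0.15·0.2500) ≈ 0.9333
After the link scanner='suspicious': P(spam) = 0.45·0.9333 / (0.45·0.9333 + 0.15·0.0667) ≈ 0.9767
After the link scanner='suspicious': P(spam) = 0.45·0.9767 / (0.45·0.9767 + 0.15·0.0233) ≈ 0.9921

0.992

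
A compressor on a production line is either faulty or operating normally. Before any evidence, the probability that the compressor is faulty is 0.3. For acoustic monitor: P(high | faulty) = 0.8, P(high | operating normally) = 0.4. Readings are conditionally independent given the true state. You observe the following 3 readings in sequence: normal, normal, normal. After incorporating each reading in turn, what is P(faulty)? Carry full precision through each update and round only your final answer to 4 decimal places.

Each posterior becomes the prior for the next update.
After 'normal': P(faulty) = 0.2·0.3000 / (0.2·0.3000 + 0.6·0.7000) ≈ 0.1250
After 'normal': P(faulty) = 0.2·0.1250 / (0.2·0.1250 + 0.6·0.8750) ≈ 0.0455
After 'normal': P(faulty) = 0.2·0.0455 / (0.2·0.0455 + 0.6·0.9545) ≈ 0.0156

0.0156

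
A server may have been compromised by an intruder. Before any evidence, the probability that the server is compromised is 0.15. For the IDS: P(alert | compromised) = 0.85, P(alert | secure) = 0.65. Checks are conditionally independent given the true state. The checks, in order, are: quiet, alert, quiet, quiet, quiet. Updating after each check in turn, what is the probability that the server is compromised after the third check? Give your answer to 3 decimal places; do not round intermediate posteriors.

0.041

Apply Bayes' rule sequentially, carrying P(compromised) forward.
After 'quiet': P(compromised) = 0.15·0.1500 / (0.15·0.1500 + 0.35·0.8500) ≈ 0.0703
After 'alert': P(compromised) = 0.85·0.0703 / (0.85·0.0703 + 0.65·0.9297) ≈ 0.0900
After 'quiet': P(compromised) = 0.15·0.0900 / (0.15·0.0900 + 0.35·0.9100) ≈ 0.0407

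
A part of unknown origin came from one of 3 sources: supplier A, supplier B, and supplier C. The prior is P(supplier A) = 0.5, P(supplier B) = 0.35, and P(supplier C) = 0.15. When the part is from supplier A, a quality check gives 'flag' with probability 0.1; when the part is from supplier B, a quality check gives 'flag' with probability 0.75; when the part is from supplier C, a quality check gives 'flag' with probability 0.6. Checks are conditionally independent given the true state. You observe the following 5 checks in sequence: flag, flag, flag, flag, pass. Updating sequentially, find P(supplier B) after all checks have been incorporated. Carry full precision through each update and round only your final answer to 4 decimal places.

0.7797

Apply Bayes' rule sequentially, carrying P(supplier B) forward.
After 'flag': normaliser = 0.1·0.5000 + 0.75·0.3500 + 0.6·0.1500; P(supplier A) ≈ 0.1242, P(supplier B) ≈ 0.6522, P(supplier C) ≈ 0.2236
After 'flag': normaliser = 0.1·0.1242 + 0.75·0.6522 + 0.6·0.2236; P(supplier A) ≈ 0.0195, P(supplier B) ≈ 0.7694, P(supplier C) ≈ 0.2110
After 'flag': normaliser = 0.1·0.0195 + 0.75·0.7694 + 0.6·0.2110; P(supplier A) ≈ 0.0028, P(supplier B) ≈ 0.8178, P(supplier C) ≈ 0.1794
After 'flag': normaliser = 0.1·0.0028 + 0.75·0.8178 + 0.6·0.1794; P(supplier A) ≈ 0.0004, P(supplier B) ≈ 0.8503, P(supplier C) ≈ 0.1493
After 'pass': normaliser = 0.9·0.0004 + 0.25·0.8503 + 0.4·0.1493; P(supplier A) ≈ 0.0013, P(supplier B) ≈ 0.7797, P(supplier C) ≈ 0.2190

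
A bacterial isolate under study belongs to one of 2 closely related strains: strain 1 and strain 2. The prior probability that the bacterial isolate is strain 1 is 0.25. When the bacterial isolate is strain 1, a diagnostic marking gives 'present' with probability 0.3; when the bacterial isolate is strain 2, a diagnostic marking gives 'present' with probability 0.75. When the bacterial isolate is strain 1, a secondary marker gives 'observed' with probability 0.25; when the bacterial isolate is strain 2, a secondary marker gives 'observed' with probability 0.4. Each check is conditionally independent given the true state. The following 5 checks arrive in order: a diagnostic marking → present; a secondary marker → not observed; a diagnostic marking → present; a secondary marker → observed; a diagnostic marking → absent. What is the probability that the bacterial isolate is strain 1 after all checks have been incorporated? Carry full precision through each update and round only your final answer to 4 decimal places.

0.1045

After a diagnostic marking='present': P(strain 1) = 0.3·0.2500 / (0.3·0.2500 + 0.75·0.7500) ≈ 0.1176
After a secondary marker='not observed': P(strain 1) = 0.75·0.1176 / (0.75·0.1176 + 0.6·0.8824) ≈ 0.1429
After a diagnostic marking='present': P(strain 1) = 0.3·0.1429 / (0.3·0.1429 + 0.75·0.8571) ≈ 0.0625
After a secondary marker='observed': P(strain 1) = 0.25·0.0625 / (0.25·0.0625 + 0.4·0.9375) ≈ 0.0400
After a diagnostic marking='absent': P(strain 1) = 0.7·0.0400 / (0.7·0.0400 + 0.25·0.9600) ≈ 0.1045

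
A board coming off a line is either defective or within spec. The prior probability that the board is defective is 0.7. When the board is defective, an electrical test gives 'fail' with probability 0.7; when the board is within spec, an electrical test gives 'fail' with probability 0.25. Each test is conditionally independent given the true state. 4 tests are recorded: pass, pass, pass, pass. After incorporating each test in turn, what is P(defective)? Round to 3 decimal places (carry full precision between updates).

0.056

After 'pass': P(defective) = 0.3·0.7000 / (0.3·0.7000 + 0.75·0.3000) ≈ 0.4828
After 'pass': P(defective) = 0.3·0.4828 / (0.3·0.4828 + 0.75·0.5172) ≈ 0.2718
After 'pass': P(defective) = 0.3·0.2718 / (0.3·0.2718 + 0.75·0.7282) ≈ 0.1299
After 'pass': P(defective) = 0.3·0.1299 / (0.3·0.1299 + 0.75·0.8701) ≈ 0.0564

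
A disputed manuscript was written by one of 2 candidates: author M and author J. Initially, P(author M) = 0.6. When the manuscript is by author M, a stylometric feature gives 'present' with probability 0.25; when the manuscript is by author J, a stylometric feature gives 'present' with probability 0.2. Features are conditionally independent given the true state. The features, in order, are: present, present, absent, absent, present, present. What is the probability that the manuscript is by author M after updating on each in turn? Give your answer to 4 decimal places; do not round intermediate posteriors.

0.7630

After 'present': P(author M) = 0.25·0.6000 / (0.25·0.6000 + 0.2·0.4000) ≈ 0.6522
After 'present': P(author M) = 0.25·0.6522 / (0.25·0.6522 + 0.2·0.3478) ≈ 0.7009
After 'absent': P(author M) = 0.75·0.7009 / (0.75·0.7009 + 0.8·0.2991) ≈ 0.6872
After 'absent': P(author M) = 0.75·0.6872 / (0.75·0.6872 + 0.8·0.3128) ≈ 0.6732
After 'present': P(author M) = 0.25·0.6732 / (0.25·0.6732 + 0.2·0.3268) ≈ 0.7203
After 'present': P(author M) = 0.25·0.7203 / (0.25·0.7203 + 0.2·0.2797) ≈ 0.7630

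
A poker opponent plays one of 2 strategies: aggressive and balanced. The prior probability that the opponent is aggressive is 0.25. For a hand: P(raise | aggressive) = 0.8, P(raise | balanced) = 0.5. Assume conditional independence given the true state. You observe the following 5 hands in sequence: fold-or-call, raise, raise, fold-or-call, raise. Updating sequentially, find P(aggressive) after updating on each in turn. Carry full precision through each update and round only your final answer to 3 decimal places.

0.179

After 'fold-or-call': P(aggressive) = 0.2·0.2500 / (0.2·0.2500 + 0.5·0.7500) ≈ 0.1176
After 'raise': P(aggressive) = 0.8·0.1176 / (0.8·0.1176 + 0.5·0.8824) ≈ 0.1758
After 'raise': P(aggressive) = 0.8·0.1758 / (0.8·0.1758 + 0.5·0.8242) ≈ 0.2545
After 'fold-or-call': P(aggressive) = 0.2·0.2545 / (0.2·0.2545 + 0.5·0.7455) ≈ 0.1201
After 'raise': P(aggressive) = 0.8·0.1201 / (0.8·0.1201 + 0.5·0.8799) ≈ 0.1793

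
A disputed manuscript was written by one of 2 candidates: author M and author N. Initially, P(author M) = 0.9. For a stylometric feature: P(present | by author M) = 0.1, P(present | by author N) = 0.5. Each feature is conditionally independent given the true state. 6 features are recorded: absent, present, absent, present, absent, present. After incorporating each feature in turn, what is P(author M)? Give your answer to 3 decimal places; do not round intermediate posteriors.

0.296

After 'absent': P(author M) = 0.9·0.9000 / (0.9·0.9000 + 0.5·0.1000) ≈ 0.9419
After 'present': P(author M) = 0.1·0.9419 / (0.1·0.9419 + 0.5·0.0581) ≈ 0.7642
After 'absent': P(author M) = 0.9·0.7642 / (0.9·0.7642 + 0.5·0.2358) ≈ 0.8536
After 'present': P(author M) = 0.1·0.8536 / (0.1·0.8536 + 0.5·0.1464) ≈ 0.5384
After 'absent': P(author M) = 0.9·0.5384 / (0.9·0.5384 + 0.5·0.4616) ≈ 0.6774
After 'present': P(author M) = 0.1·0.6774 / (0.1·0.6774 + 0.5·0.3226) ≈ 0.2957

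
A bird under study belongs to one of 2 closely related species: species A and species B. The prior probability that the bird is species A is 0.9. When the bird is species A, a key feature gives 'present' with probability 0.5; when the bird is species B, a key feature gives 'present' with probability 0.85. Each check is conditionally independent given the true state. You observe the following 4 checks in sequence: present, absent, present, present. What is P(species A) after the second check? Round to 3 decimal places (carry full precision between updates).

0.946

Apply Bayes' rule sequentially, carrying P(species A) forward.
After 'present': P(species A) = 0.5·0.9000 / (0.5·0.9000 + 0.85·0.1000) ≈ 0.8411
After 'absent': P(species A) = 0.5·0.8411 / (0.5·0.8411 + 0.15·0.1589) ≈ 0.9464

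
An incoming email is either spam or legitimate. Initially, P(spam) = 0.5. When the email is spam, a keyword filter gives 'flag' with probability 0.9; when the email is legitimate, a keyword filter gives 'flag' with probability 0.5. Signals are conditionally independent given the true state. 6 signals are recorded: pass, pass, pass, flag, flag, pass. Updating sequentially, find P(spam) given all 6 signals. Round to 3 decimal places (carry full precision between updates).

0.005

Apply Bayes' rule sequentially, carrying P(spam) forward.
After 'pass': P(spam) = 0.1·0.5000 / (0.1·0.5000 + 0.5·0.5000) ≈ 0.1667
After 'pass': P(spam) = 0.1·0.1667 / (0.1·0.1667 + 0.5·0.8333) ≈ 0.0385
After 'pass': P(spam) = 0.1·0.0385 / (0.1·0.0385 + 0.5·0.9615) ≈ 0.0079
After 'flag': P(spam) = 0.9·0.0079 / (0.9·0.0079 + 0.5·0.9921) ≈ 0.0142
After 'flag': P(spam) = 0.9·0.0142 / (0.9·0.0142 + 0.5·0.9858) ≈ 0.0253
After 'pass': P(spam) = 0.1·0.0253 / (0.1·0.0253 + 0.5·0.9747) ≈ 0.0052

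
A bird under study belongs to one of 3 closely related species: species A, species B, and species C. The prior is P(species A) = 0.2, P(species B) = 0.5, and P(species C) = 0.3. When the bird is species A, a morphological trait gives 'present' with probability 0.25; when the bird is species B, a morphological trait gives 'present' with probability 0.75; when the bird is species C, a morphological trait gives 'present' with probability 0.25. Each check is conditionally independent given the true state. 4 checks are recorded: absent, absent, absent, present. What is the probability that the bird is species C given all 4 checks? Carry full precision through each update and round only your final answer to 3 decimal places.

0.540

After 'absent': normaliser = 0.75·0.2000 + 0.25·0.5000 + 0.75·0.3000; P(species A) ≈ 0.3000, P(species B) ≈ 0.2500, P(species C) ≈ 0.4500
After 'absent': normaliser = 0.75·0.3000 + 0.25·0.2500 + 0.75·0.4500; P(species A) ≈ 0.3600, P(species B) ≈ 0.1000, P(species C) ≈ 0.5400
After 'absent': normaliser = 0.75·0.3600 + 0.25·0.1000 + 0.75·0.5400; P(species A) ≈ 0.3857, P(species B) ≈ 0.0357, P(species C) ≈ 0.5786
After 'present': normaliser = 0.25·0.3857 + 0.75·0.0357 + 0.25·0.5786; P(species A) ≈ 0.3600, P(species B) ≈ 0.1000, P(species C) ≈ 0.5400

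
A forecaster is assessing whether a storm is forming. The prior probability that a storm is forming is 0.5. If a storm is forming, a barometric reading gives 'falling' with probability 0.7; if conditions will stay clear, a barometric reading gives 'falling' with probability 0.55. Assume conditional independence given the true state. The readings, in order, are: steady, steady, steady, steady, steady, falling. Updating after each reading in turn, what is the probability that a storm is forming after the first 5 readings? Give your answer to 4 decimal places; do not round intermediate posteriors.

0.1164

Each posterior becomes the prior for the next update.
After 'steady': P(storm) = 0.3·0.5000 / (0.3·0.5000 + 0.45·0.5000) ≈ 0.4000
After 'steady': P(storm) = 0.3·0.4000 / (0.3·0.4000 + 0.45·0.6000) ≈ 0.3077
After 'steady': P(storm) = 0.3·0.3077 / (0.3·0.3077 + 0.45·0.6923) ≈ 0.2286
After 'steady': P(storm) = 0.3·0.2286 / (0.3·0.2286 + 0.45·0.7714) ≈ 0.1649
After 'steady': P(storm) = 0.3·0.1649 / (0.3·0.1649 + 0.45·0.8351) ≈ 0.1164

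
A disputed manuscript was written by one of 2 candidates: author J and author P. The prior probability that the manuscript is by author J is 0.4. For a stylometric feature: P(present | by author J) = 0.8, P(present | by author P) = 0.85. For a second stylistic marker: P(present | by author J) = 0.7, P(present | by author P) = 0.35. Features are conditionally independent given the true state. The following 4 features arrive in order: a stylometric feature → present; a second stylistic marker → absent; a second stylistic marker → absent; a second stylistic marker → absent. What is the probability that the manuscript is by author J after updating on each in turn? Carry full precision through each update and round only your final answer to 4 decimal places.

0.0581

After a stylometric feature='present': P(author J) = 0.8·0.4000 / (0.8·0.4000 + 0.85·0.6000) ≈ 0.3855
After a second stylistic marker='absent': P(author J) = 0.3·0.3855 / (0.3·0.3855 + 0.65·0.6145) ≈ 0.2246
After a second stylistic marker='absent': P(author J) = 0.3·0.2246 / (0.3·0.2246 + 0.65·0.7754) ≈ 0.1179
After a second stylistic marker='absent': P(author J) = 0.3·0.1179 / (0.3·0.1179 + 0.65·0.8821) ≈ 0.0581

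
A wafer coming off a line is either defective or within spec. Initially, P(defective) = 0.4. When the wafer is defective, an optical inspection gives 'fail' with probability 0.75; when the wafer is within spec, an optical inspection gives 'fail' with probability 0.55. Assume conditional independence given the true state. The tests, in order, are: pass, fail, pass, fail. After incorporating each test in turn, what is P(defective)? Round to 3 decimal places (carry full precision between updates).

0.277

After 'pass': P(defective) = 0.25·0.4000 / (0.25·0.4000 + 0.45·0.6000) ≈ 0.2703
After 'fail': P(defective) = 0.75·0.2703 / (0.75·0.2703 + 0.55·0.7297) ≈ 0.3356
After 'pass': P(defective) = 0.25·0.3356 / (0.25·0.3356 + 0.45·0.6644) ≈ 0.2191
After 'fail': P(defective) = 0.75·0.2191 / (0.75·0.2191 + 0.55·0.7809) ≈ 0.2767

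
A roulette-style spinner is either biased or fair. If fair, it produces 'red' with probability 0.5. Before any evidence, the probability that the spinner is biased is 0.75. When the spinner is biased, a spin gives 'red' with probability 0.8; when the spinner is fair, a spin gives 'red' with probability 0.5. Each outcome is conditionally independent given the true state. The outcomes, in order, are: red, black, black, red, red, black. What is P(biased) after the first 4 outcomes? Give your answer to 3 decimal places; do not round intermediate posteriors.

0.551

Apply Bayes' rule sequentially, carrying P(biased) forward.
After 'red': P(biased) = 0.8·0.7500 / (0.8·0.7500 + 0.5·0.2500) ≈ 0.8276
After 'black': P(biased) = 0.2·0.8276 / (0.2·0.8276 + 0.5·0.1724) ≈ 0.6575
After 'black': P(biased) = 0.2·0.6575 / (0.2·0.6575 + 0.5·0.3425) ≈ 0.4344
After 'red': P(biased) = 0.8·0.4344 / (0.8·0.4344 + 0.5·0.5656) ≈ 0.5513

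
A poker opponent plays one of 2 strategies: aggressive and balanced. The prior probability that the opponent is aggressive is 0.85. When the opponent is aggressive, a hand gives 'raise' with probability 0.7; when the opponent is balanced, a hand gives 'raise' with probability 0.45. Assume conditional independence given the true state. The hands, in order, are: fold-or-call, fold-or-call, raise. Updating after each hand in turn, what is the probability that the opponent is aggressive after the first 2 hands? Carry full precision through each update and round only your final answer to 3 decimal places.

0.628

After 'fold-or-call': P(aggressive) = 0.3·0.8500 / (0.3·0.8500 + 0.55·0.1500) ≈ 0.7556
After 'fold-or-call': P(aggressive) = 0.3·0.7556 / (0.3·0.7556 + 0.55·0.2444) ≈ 0.6277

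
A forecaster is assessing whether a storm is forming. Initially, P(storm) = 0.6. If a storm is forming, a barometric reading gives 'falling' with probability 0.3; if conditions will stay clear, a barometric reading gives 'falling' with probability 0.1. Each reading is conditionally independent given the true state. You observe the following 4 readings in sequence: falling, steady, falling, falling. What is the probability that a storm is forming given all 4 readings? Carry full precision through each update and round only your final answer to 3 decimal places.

Apply Bayes' rule sequentially, carrying P(storm) forward.
After 'falling': P(storm) = 0.3·0.6000 / (0.3·0.6000 + 0.1·0.4000) ≈ 0.8182
After 'steady': P(storm) = 0.7·0.8182 / (0.7·0.8182 + 0.9·0.1818) ≈ 0.7778
After 'falling': P(storm) = 0.3·0.7778 / (0.3·0.7778 + 0.1·0.2222) ≈ 0.9130
After 'falling': P(storm) = 0.3·0.9130 / (0.3·0.9130 + 0.1·0.0870) ≈ 0.9692

0.969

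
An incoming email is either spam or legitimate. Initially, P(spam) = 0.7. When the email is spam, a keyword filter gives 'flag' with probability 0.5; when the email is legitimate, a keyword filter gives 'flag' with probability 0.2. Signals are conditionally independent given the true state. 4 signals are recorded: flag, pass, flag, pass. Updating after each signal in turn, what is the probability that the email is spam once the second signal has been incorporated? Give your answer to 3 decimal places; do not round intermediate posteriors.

0.785

After 'flag': P(spam) = 0.5·0.7000 / (0.5·0.7000 + 0.2·0.3000) ≈ 0.8537
After 'pass': P(spam) = 0.5·0.8537 / (0.5·0.8537 + 0.8·0.1463) ≈ 0.7848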